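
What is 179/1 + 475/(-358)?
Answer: 63607/358 ≈ 177.67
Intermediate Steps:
179/1 + 475/(-358) = 179*1 + 475*(-1/358) = 179 - 475/358 = 63607/358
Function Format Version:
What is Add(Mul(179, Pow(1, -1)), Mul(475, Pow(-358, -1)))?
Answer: Rational(63607, 358) ≈ 177.67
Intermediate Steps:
Add(Mul(179, Pow(1, -1)), Mul(475, Pow(-358, -1))) = Add(Mul(179, 1), Mul(475, Rational(-1, 358))) = Add(179, Rational(-475, 358)) = Rational(63607, 358)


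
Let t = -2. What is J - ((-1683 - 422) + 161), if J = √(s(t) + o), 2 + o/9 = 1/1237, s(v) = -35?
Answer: 1944 + 4*I*√5067989/1237 ≈ 1944.0 + 7.2796*I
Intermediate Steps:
o = -22257/1237 (o = -18 + 9/1237 = -22257/1237 ≈ -17.993)
J = 4*I*√5067989/1237 (J = √(-35 - 22257/1237) = √(-65552/1237) = 4*I*√5067989/1237 ≈ 7.2796*I)
J - ((-1683 - 422) + 161) = 4*I*√5067989/1237 - ((-1683 - 422) + 161) = 4*I*√5067989/1237 - (-2105 + 161) = 4*I*√5067989/1237 - 1*(-1944) = 4*I*√5067989/1237 + 1944 = 1944 + 4*I*√5067989/1237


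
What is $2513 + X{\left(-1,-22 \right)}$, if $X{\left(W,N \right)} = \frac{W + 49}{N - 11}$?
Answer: $\frac{27627}{11} \approx 2511.5$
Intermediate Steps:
$X{\left(W,N \right)} = \frac{49 + W}{-11 + N}$
$2513 + X{\left(-1,-22 \right)} = 2513 + \frac{49 - 1}{-11 - 22} = 2513 + \frac{1}{-33} \cdot 48 = 2513 - \frac{16}{11} = \frac{27627}{11}$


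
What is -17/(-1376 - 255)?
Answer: 17/1631 ≈ 0.010423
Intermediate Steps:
-17/(-1376 - 255) = -17/(-1631) = -17*(-1/1631) = 17/1631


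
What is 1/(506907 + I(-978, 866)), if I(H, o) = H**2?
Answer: 1/1463391 ≈ 6.8334e-7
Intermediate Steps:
1/(506907 + I(-978, 866)) = 1/(506907 + (-978)**2) = 1/(506907 + 956484) = 1/1463391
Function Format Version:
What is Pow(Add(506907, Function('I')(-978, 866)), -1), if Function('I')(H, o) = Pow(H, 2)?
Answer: Rational(1, 1463391) ≈ 6.8334e-7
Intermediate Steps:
Pow(Add(506907, Function('I')(-978, 866)), -1) = Pow(Add(506907, Pow(-978, 2)), -1) = Pow(Add(506907, 956484), -1) = Pow(1463391, -1) = Rational(1, 1463391)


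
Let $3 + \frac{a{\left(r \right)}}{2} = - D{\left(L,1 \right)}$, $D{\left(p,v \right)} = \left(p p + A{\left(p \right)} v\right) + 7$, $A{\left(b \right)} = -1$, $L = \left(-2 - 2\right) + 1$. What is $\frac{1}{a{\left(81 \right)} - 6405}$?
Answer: $- \frac{1}{6441} \approx -0.00015526$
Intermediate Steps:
$L = -3$ ($L = -4 + 1 = -3$)
$D{\left(p,v \right)} = 7 + p^{2} - v$ ($D{\left(p,v \right)} = \left(p p - v\right) + 7 = \left(p^{2} - v\right) + 7 = 7 + p^{2} - v$)
$a{\left(r \right)} = -36$ ($a{\left(r \right)} = -6 + 2 \left(- (7 + \left(-3\right)^{2} - 1)\right) = -6 + 2 \left(- (7 + 9 - 1)\right) = -6 + 2 \left(\left(-1\right) 15\right) = -6 + 2 \left(-15\right) = -6 - 30 = -36$)
$\frac{1}{a{\left(81 \right)} - 6405} = \frac{1}{-36 - 6405} = \frac{1}{-6441} = - \frac{1}{6441}$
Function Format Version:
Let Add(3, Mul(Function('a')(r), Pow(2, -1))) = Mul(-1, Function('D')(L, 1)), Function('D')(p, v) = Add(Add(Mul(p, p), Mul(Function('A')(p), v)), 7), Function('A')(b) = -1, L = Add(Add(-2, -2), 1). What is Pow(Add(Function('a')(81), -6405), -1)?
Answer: Rational(-1, 6441) ≈ -0.00015526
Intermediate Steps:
L = -3 (L = Add(-4, 1) = -3)
Function('D')(p, v) = Add(7, Pow(p, 2), Mul(-1, v)) (Function('D')(p, v) = Add(Add(Mul(p, p), Mul(-1, v)), 7) = Add(Add(Pow(p, 2), Mul(-1, v)), 7) = Add(7, Pow(p, 2), Mul(-1, v)))
Function('a')(r) = -36 (Function('a')(r) = Add(-6, Mul(2, Mul(-1, Add(7, Pow(-3, 2), Mul(-1, 1))))) = Add(-6, Mul(2, Mul(-1, Add(7, 9, -1)))) = Add(-6, Mul(2, Mul(-1, 15))) = Add(-6, Mul(2, -15)) = Add(-6, -30) = -36)
Pow(Add(Function('a')(81), -6405), -1) = Pow(Add(-36, -6405), -1) = Pow(-6441, -1) = Rational(-1, 6441)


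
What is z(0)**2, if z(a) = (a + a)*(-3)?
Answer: 0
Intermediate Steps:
z(a) = -6*a (z(a) = (2*a)*(-3) = -6*a)
z(0)**2 = (-6*0)**2 = 0**2 = 0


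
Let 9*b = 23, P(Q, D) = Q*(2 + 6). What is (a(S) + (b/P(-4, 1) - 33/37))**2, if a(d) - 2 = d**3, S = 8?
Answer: 29886219315241/113550336 ≈ 2.6320e+5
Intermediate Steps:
P(Q, D) = 8*Q (P(Q, D) = Q*8 = 8*Q)
b = 23/9 (b = (1/9)*23 = 23/9 ≈ 2.5556)
a(d) = 2 + d**3
(a(S) + (b/P(-4, 1) - 33/37))**2 = ((2 + 8**3) + (23/(9*((8*(-4)))) - 33/37))**2 = ((2 + 512) + ((23/9)/(-32) - 33*1/37))**2 = (514 + ((23/9)*(-1/32) - 33/37))**2 = (514 + (-23/288 - 33/37))**2 = (514 - 10355/10656)**2 = (5466829/10656)**2 = 29886219315241/113550336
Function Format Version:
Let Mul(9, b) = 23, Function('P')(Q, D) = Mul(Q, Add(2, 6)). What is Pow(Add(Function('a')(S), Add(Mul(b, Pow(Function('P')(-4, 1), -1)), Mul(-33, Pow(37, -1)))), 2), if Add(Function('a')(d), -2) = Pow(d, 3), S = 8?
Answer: Rational(29886219315241, 113550336) ≈ 2.6320e+5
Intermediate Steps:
Function('P')(Q, D) = Mul(8, Q) (Function('P')(Q, D) = Mul(Q, 8) = Mul(8, Q))
b = Rational(23, 9) (b = Mul(Rational(1, 9), 23) = Rational(23, 9) ≈ 2.5556)
Function('a')(d) = Add(2, Pow(d, 3))
Pow(Add(Function('a')(S), Add(Mul(b, Pow(Function('P')(-4, 1), -1)), Mul(-33, Pow(37, -1)))), 2) = Pow(Add(Add(2, Pow(8, 3)), Add(Mul(Rational(23, 9), Pow(Mul(8, -4), -1)), Mul(-33, Pow(37, -1)))), 2) = Pow(Add(Add(2, 512), Add(Mul(Rational(23, 9), Pow(-32, -1)), Mul(-33, Rational(1, 37)))), 2) = Pow(Add(514, Add(Mul(Rational(23, 9), Rational(-1, 32)), Rational(-33, 37))), 2) = Pow(Add(514, Add(Rational(-23, 288), Rational(-33, 37))), 2) = Pow(Add(514, Rational(-10355, 10656)), 2) = Pow(Rational(5466829, 10656), 2) = Rational(29886219315241, 113550336)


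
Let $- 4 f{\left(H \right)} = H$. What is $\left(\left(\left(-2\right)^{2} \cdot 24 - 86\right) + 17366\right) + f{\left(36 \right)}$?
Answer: $17367$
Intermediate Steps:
$f{\left(H \right)} = - \frac{H}{4}$
$\left(\left(\left(-2\right)^{2} \cdot 24 - 86\right) + 17366\right) + f{\left(36 \right)} = \left(\left(\left(-2\right)^{2} \cdot 24 - 86\right) + 17366\right) - 9 = \left(\left(4 \cdot 24 - 86\right) + 17366\right) - 9 = \left(\left(96 - 86\right) + 17366\right) - 9 = \left(10 + 17366\right) - 9 = 17376 - 9 = 17367$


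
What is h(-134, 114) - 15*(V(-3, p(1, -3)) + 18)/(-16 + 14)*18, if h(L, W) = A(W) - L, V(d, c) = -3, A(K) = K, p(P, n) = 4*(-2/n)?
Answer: 2273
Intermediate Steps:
p(P, n) = -8/n
h(L, W) = W - L
h(-134, 114) - 15*(V(-3, p(1, -3)) + 18)/(-16 + 14)*18 = (114 - 1*(-134)) - 15*(-3 + 18)/(-16 + 14)*18 = (114 + 134) - 225/(-2)*18 = 248 - 225*(-1)/2*18 = 248 - 15*(-15/2)*18 = 248 + (225/2)*18 = 248 + 2025 = 2273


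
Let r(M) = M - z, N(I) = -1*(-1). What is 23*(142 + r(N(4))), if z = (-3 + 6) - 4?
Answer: 3312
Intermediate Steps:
N(I) = 1
z = -1 (z = 3 - 4 = -1)
r(M) = 1 + M (r(M) = M - 1*(-1) = M + 1 = 1 + M)
23*(142 + r(N(4))) = 23*(142 + (1 + 1)) = 23*(142 + 2) = 23*144 = 3312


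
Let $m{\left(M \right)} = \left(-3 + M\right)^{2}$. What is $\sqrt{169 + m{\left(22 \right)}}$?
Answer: $\sqrt{530} \approx 23.022$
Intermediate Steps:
$\sqrt{169 + m{\left(22 \right)}} = \sqrt{169 + \left(-3 + 22\right)^{2}} = \sqrt{169 + 19^{2}} = \sqrt{169 + 361} = \sqrt{530}$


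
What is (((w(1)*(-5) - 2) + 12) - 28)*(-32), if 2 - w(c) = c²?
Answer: 736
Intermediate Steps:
w(c) = 2 - c²
(((w(1)*(-5) - 2) + 12) - 28)*(-32) = ((((2 - 1*1²)*(-5) - 2) + 12) - 28)*(-32) = ((((2 - 1*1)*(-5) - 2) + 12) - 28)*(-32) = ((((2 - 1)*(-5) - 2) + 12) - 28)*(-32) = (((1*(-5) - 2) + 12) - 28)*(-32) = (((-5 - 2) + 12) - 28)*(-32) = ((-7 + 12) - 28)*(-32) = (5 - 28)*(-32) = -23*(-32) = 736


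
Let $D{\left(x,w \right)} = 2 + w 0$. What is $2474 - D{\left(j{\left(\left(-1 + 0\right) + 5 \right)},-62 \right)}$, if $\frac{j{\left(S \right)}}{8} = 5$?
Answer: $2472$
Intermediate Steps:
$j{\left(S \right)} = 40$ ($j{\left(S \right)} = 8 \cdot 5 = 40$)
$D{\left(x,w \right)} = 2$ ($D{\left(x,w \right)} = 2 + 0 = 2$)
$2474 - D{\left(j{\left(\left(-1 + 0\right) + 5 \right)},-62 \right)} = 2474 - 2 = 2472$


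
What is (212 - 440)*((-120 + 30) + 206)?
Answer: -26448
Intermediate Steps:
(212 - 440)*((-120 + 30) + 206) = -228*(-90 + 206) = -228*116 = -26448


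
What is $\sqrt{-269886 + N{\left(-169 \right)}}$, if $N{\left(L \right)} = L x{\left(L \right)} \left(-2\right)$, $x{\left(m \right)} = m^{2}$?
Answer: $2 \sqrt{2345933} \approx 3063.3$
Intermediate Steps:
$N{\left(L \right)} = - 2 L^{3}$ ($N{\left(L \right)} = L L^{2} \left(-2\right) = L^{3} \left(-2\right) = - 2 L^{3}$)
$\sqrt{-269886 + N{\left(-169 \right)}} = \sqrt{-269886 - 2 \left(-169\right)^{3}} = \sqrt{-269886 - -9653618} = \sqrt{-269886 + 9653618} = \sqrt{9383732} = 2 \sqrt{2345933}$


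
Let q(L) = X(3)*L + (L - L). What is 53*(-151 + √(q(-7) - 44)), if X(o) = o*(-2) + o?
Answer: -8003 + 53*I*√23 ≈ -8003.0 + 254.18*I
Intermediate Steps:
X(o) = -o (X(o) = -2*o + o = -o)
q(L) = -3*L (q(L) = (-1*3)*L + (L - L) = -3*L + 0 = -3*L)
53*(-151 + √(q(-7) - 44)) = 53*(-151 + √(-3*(-7) - 44)) = 53*(-151 + √(21 - 44)) = 53*(-151 + √(-23)) = 53*(-151 + I*√23) = -8003 + 53*I*√23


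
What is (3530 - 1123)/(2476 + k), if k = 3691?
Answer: 2407/6167 ≈ 0.39030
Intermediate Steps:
(3530 - 1123)/(2476 + k) = (3530 - 1123)/(2476 + 3691) = 2407/6167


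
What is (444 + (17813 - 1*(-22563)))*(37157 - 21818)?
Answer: 626137980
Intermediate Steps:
(444 + (17813 - 1*(-22563)))*(37157 - 21818) = (444 + (17813 + 22563))*15339 = (444 + 40376)*15339 = 40820*15339 = 626137980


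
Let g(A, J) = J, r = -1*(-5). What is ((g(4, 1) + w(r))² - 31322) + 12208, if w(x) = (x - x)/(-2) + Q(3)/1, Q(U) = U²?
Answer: -19014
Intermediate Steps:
r = 5
w(x) = 9 (w(x) = (x - x)/(-2) + 3²/1 = 0*(-½) + 9*1 = 0 + 9 = 9)
((g(4, 1) + w(r))² - 31322) + 12208 = ((1 + 9)² - 31322) + 12208 = (10² - 31322) + 12208 = (100 - 31322) + 12208 = -31222 + 12208 = -19014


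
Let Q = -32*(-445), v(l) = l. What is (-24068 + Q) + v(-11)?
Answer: -9839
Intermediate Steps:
Q = 14240
(-24068 + Q) + v(-11) = (-24068 + 14240) - 11 = -9828 - 11 = -9839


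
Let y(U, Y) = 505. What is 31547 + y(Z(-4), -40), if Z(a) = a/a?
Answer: 32052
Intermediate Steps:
Z(a) = 1
31547 + y(Z(-4), -40) = 31547 + 505 = 32052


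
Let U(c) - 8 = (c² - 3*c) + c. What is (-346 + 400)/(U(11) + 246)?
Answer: 54/353 ≈ 0.15297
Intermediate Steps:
U(c) = 8 + c² - 2*c (U(c) = 8 + ((c² - 3*c) + c) = 8 + (c² - 2*c) = 8 + c² - 2*c)
(-346 + 400)/(U(11) + 246) = (-346 + 400)/((8 + 11² - 2*11) + 246) = 54/((8 + 121 - 22) + 246) = 54/(107 + 246) = 54/353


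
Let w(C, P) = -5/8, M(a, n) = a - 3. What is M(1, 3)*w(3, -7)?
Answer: 5/4 ≈ 1.2500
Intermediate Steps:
M(a, n) = -3 + a
w(C, P) = -5/8 (w(C, P) = -5*1/8 = -5/8)
M(1, 3)*w(3, -7) = (-3 + 1)*(-5/8) = -2*(-5/8) = 5/4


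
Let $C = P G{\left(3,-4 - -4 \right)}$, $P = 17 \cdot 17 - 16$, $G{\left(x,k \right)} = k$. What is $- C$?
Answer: $0$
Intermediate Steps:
$P = 273$ ($P = 289 - 16 = 273$)
$C = 0$ ($C = 273 \left(-4 - -4\right) = 273 \left(-4 + 4\right) = 273 \cdot 0 = 0$)
$- C = \left(-1\right) 0 = 0$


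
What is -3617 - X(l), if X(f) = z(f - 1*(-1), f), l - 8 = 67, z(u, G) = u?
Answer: -3693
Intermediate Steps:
l = 75 (l = 8 + 67 = 75)
X(f) = 1 + f (X(f) = f - 1*(-1) = f + 1 = 1 + f)
-3617 - X(l) = -3617 - (1 + 75) = -3617 - 1*76 = -3617 - 76 = -3693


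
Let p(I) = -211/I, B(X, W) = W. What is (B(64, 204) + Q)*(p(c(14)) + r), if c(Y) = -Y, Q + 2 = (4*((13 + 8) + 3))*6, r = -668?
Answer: -3555849/7 ≈ -5.0798e+5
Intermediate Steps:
Q = 574 (Q = -2 + (4*((13 + 8) + 3))*6 = -2 + (4*(21 + 3))*6 = -2 + (4*24)*6 = -2 + 96*6 = -2 + 576 = 574)
(B(64, 204) + Q)*(p(c(14)) + r) = (204 + 574)*(-211/((-1*14)) - 668) = 778*(-211/(-14) - 668) = 778*(-211*(-1/14) - 668) = 778*(211/14 - 668) = 778*(-9141/14) = -3555849/7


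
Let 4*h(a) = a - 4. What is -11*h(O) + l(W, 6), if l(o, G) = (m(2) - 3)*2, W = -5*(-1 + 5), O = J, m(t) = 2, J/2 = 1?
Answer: 7/2 ≈ 3.5000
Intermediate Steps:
J = 2 (J = 2*1 = 2)
O = 2
h(a) = -1 + a/4 (h(a) = (a - 4)/4 = (-4 + a)/4 = -1 + a/4)
W = -20 (W = -5*4 = -20)
l(o, G) = -2 (l(o, G) = (2 - 3)*2 = -1*2 = -2)
-11*h(O) + l(W, 6) = -11*(-1 + (¼)*2) - 2 = -11*(-1 + ½) - 2 = -11*(-½) - 2 = 11/2 - 2 = 7/2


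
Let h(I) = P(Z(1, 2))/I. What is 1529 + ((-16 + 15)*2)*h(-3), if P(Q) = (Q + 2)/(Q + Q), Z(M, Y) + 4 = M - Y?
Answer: 7646/5 ≈ 1529.2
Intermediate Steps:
Z(M, Y) = -4 + M - Y (Z(M, Y) = -4 + (M - Y) = -4 + M - Y)
P(Q) = (2 + Q)/(2*Q) (P(Q) = (2 + Q)/((2*Q)) = (2 + Q)*(1/(2*Q)) = (2 + Q)/(2*Q))
h(I) = 3/(10*I) (h(I) = ((2 + (-4 + 1 - 1*2))/(2*(-4 + 1 - 1*2)))/I = ((2 + (-4 + 1 - 2))/(2*(-4 + 1 - 2)))/I = ((½)*(2 - 5)/(-5))/I = ((½)*(-⅕)*(-3))/I = 3/(10*I))
1529 + ((-16 + 15)*2)*h(-3) = 1529 + ((-16 + 15)*2)*((3/10)/(-3)) = 1529 + (-1*2)*((3/10)*(-⅓)) = 1529 - 2*(-⅒) = 1529 + ⅕ = 7646/5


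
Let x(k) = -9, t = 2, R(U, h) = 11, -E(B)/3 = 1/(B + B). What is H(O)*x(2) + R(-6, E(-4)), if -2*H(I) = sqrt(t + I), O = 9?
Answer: 11 + 9*sqrt(11)/2 ≈ 25.925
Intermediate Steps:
E(B) = -3/(2*B) (E(B) = -3/(B + B) = -3*1/(2*B) = -3/(2*B))
H(I) = -sqrt(2 + I)/2
H(O)*x(2) + R(-6, E(-4)) = -sqrt(2 + 9)/2*(-9) + 11 = -sqrt(11)/2*(-9) + 11 = 9*sqrt(11)/2 + 11 = 11 + 9*sqrt(11)/2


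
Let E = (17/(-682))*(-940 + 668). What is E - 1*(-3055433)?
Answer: 1041904965/341 ≈ 3.0554e+6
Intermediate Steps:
E = 2312/341 (E = (17*(-1/682))*(-272) = -17/682*(-272) = 2312/341 ≈ 6.7801)
E - 1*(-3055433) = 2312/341 - 1*(-3055433) = 2312/341 + 3055433 = 1041904965/341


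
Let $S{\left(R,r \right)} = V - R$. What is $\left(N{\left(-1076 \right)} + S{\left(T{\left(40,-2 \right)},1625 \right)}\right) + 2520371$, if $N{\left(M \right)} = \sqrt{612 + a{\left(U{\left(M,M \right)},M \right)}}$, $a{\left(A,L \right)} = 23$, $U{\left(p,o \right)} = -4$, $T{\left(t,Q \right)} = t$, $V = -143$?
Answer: $2520188 + \sqrt{635} \approx 2.5202 \cdot 10^{6}$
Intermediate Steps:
$S{\left(R,r \right)} = -143 - R$
$N{\left(M \right)} = \sqrt{635}$ ($N{\left(M \right)} = \sqrt{612 + 23} = \sqrt{635}$)
$\left(N{\left(-1076 \right)} + S{\left(T{\left(40,-2 \right)},1625 \right)}\right) + 2520371 = \left(\sqrt{635} - 183\right) + 2520371 = \left(-183 + \sqrt{635}\right) + 2520371 = 2520188 + \sqrt{635}$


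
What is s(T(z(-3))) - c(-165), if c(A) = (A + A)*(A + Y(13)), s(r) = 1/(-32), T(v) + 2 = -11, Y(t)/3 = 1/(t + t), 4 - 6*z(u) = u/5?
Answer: -22635373/416 ≈ -54412.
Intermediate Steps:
z(u) = 2/3 - u/30 (z(u) = 2/3 - u/(6*5) = 2/3 - u/30)
Y(t) = 3/(2*t) (Y(t) = 3/(t + t) = 3/((2*t)) = 3*(1/(2*t)) = 3/(2*t))
T(v) = -13 (T(v) = -2 - 11 = -13)
s(r) = -1/32
c(A) = 2*A*(3/26 + A) (c(A) = (A + A)*(A + (3/2)/13) = (2*A)*(A + (3/2)*(1/13)) = (2*A)*(A + 3/26) = (2*A)*(3/26 + A) = 2*A*(3/26 + A))
s(T(z(-3))) - c(-165) = -1/32 - (-165)*(3 + 26*(-165))/13 = -1/32 - (-165)*(3 - 4290)/13 = -1/32 - (-165)*(-4287)/13 = -1/32 - 1*707355/13 = -1/32 - 707355/13 = -22635373/416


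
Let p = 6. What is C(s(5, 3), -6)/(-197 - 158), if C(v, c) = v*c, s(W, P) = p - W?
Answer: 6/355 ≈ 0.016901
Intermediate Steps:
s(W, P) = 6 - W
C(v, c) = c*v
C(s(5, 3), -6)/(-197 - 158) = (-6*(6 - 1*5))/(-197 - 158) = -6*(6 - 5)/(-355) = -6*1*(-1/355) = -6*(-1/355) = 6/355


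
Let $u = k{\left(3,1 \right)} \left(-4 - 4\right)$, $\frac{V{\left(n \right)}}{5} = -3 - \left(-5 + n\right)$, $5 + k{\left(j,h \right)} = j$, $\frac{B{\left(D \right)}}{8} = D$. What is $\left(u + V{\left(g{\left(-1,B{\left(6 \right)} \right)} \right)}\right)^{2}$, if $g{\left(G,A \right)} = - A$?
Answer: $70756$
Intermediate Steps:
$B{\left(D \right)} = 8 D$
$k{\left(j,h \right)} = -5 + j$
$V{\left(n \right)} = 10 - 5 n$ ($V{\left(n \right)} = 5 \left(-3 - \left(-5 + n\right)\right) = 5 \left(2 - n\right) = 10 - 5 n$)
$u = 16$ ($u = \left(-5 + 3\right) \left(-4 - 4\right) = \left(-2\right) \left(-8\right) = 16$)
$\left(u + V{\left(g{\left(-1,B{\left(6 \right)} \right)} \right)}\right)^{2} = \left(16 - \left(-10 + 5 \left(- 8 \cdot 6\right)\right)\right)^{2} = \left(16 - \left(-10 + 5 \left(\left(-1\right) 48\right)\right)\right)^{2} = \left(16 + \left(10 - -240\right)\right)^{2} = \left(16 + \left(10 + 240\right)\right)^{2} = \left(16 + 250\right)^{2} = 266^{2} = 70756$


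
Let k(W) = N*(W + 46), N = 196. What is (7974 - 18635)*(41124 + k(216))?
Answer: -985886636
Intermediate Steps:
k(W) = 9016 + 196*W (k(W) = 196*(W + 46) = 196*(46 + W) = 9016 + 196*W)
(7974 - 18635)*(41124 + k(216)) = (7974 - 18635)*(41124 + (9016 + 196*216)) = -10661*(41124 + (9016 + 42336)) = -10661*(41124 + 51352) = -10661*92476 = -985886636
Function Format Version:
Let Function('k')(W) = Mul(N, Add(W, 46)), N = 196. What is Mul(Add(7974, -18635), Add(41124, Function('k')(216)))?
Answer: -985886636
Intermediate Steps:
Function('k')(W) = Add(9016, Mul(196, W)) (Function('k')(W) = Mul(196, Add(W, 46)) = Mul(196, Add(46, W)) = Add(9016, Mul(196, W)))
Mul(Add(7974, -18635), Add(41124, Function('k')(216))) = Mul(Add(7974, -18635), Add(41124, Add(9016, Mul(196, 216)))) = Mul(-10661, Add(41124, Add(9016, 42336))) = Mul(-10661, Add(41124, 51352)) = Mul(-10661, 92476) = -985886636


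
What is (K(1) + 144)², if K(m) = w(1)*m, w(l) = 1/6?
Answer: 748225/36 ≈ 20784.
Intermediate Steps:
w(l) = ⅙
K(m) = m/6
(K(1) + 144)² = ((⅙)*1 + 144)² = (⅙ + 144)² = (865/6)² = 748225/36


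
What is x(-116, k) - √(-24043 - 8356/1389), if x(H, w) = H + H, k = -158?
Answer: -232 - I*√46398271287/1389 ≈ -232.0 - 155.08*I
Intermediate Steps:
x(H, w) = 2*H
x(-116, k) - √(-24043 - 8356/1389) = 2*(-116) - √(-24043 - 8356/1389) = -232 - √(-24043 - 8356*1/1389) = -232 - √(-24043 - 8356/1389) = -232 - √(-33404083/1389) = -232 - I*√46398271287/1389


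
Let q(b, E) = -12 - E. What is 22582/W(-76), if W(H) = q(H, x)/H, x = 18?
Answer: 858116/15 ≈ 57208.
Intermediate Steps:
W(H) = -30/H (W(H) = (-12 - 1*18)/H = (-12 - 18)/H = -30/H)
22582/W(-76) = 22582/((-30/(-76))) = 22582/((-30*(-1/76))) = 22582/(15/38) = 22582*(38/15) = 858116/15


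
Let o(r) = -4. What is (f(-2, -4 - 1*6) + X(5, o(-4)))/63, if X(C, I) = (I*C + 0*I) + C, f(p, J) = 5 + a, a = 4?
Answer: -2/21 ≈ -0.095238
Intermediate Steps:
f(p, J) = 9 (f(p, J) = 5 + 4 = 9)
X(C, I) = C + C*I (X(C, I) = (C*I + 0) + C = C*I + C = C + C*I)
(f(-2, -4 - 1*6) + X(5, o(-4)))/63 = (9 + 5*(1 - 4))/63 = (9 + 5*(-3))/63 = (9 - 15)/63 = (1/63)*(-6) = -2/21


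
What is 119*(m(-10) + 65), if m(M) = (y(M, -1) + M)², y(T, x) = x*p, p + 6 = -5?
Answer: 7854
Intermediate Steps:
p = -11 (p = -6 - 5 = -11)
y(T, x) = -11*x (y(T, x) = x*(-11) = -11*x)
m(M) = (11 + M)² (m(M) = (-11*(-1) + M)² = (11 + M)²)
119*(m(-10) + 65) = 119*((11 - 10)² + 65) = 119*(1² + 65) = 119*(1 + 65) = 119*66 = 7854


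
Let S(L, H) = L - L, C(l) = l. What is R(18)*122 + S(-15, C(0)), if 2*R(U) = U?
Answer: 1098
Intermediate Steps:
S(L, H) = 0
R(U) = U/2
R(18)*122 + S(-15, C(0)) = ((½)*18)*122 + 0 = 9*122 + 0 = 1098 + 0 = 1098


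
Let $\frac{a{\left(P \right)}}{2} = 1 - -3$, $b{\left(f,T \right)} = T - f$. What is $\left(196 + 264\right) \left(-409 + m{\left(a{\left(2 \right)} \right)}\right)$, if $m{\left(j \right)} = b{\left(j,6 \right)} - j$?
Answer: $-192740$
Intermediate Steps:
$a{\left(P \right)} = 8$ ($a{\left(P \right)} = 2 \left(1 - -3\right) = 2 \left(1 + 3\right) = 2 \cdot 4 = 8$)
$m{\left(j \right)} = 6 - 2 j$ ($m{\left(j \right)} = \left(6 - j\right) - j = 6 - 2 j$)
$\left(196 + 264\right) \left(-409 + m{\left(a{\left(2 \right)} \right)}\right) = \left(196 + 264\right) \left(-409 + \left(6 - 16\right)\right) = 460 \left(-409 + \left(6 - 16\right)\right) = 460 \left(-409 - 10\right) = 460 \left(-419\right) = -192740$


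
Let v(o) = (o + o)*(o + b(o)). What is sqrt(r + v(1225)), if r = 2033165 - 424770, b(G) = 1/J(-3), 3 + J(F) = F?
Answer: sqrt(41483130)/3 ≈ 2146.9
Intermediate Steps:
J(F) = -3 + F
b(G) = -1/6 (b(G) = 1/(-3 - 3) = 1/(-6) = -1/6)
r = 1608395
v(o) = 2*o*(-1/6 + o) (v(o) = (o + o)*(o - 1/6) = (2*o)*(-1/6 + o) = 2*o*(-1/6 + o))
sqrt(r + v(1225)) = sqrt(1608395 + (1/3)*1225*(-1 + 6*1225)) = sqrt(1608395 + (1/3)*1225*(-1 + 7350)) = sqrt(1608395 + (1/3)*1225*7349) = sqrt(1608395 + 9002525/3) = sqrt(13827710/3) = sqrt(41483130)/3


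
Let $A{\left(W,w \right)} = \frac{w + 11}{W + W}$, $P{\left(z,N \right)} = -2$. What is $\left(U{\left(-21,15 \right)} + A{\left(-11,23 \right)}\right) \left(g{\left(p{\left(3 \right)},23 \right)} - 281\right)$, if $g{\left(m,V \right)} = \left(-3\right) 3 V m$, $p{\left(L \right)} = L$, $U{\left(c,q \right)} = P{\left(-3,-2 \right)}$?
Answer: $3198$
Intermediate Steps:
$U{\left(c,q \right)} = -2$
$A{\left(W,w \right)} = \frac{11 + w}{2 W}$
$g{\left(m,V \right)} = - 9 V m$
$\left(U{\left(-21,15 \right)} + A{\left(-11,23 \right)}\right) \left(g{\left(p{\left(3 \right)},23 \right)} - 281\right) = \left(-2 + \frac{11 + 23}{2 \left(-11\right)}\right) \left(\left(-9\right) 23 \cdot 3 - 281\right) = \left(-2 + \frac{1}{2} \left(- \frac{1}{11}\right) 34\right) \left(-621 - 281\right) = \left(-2 - \frac{17}{11}\right) \left(-902\right) = \left(- \frac{39}{11}\right) \left(-902\right) = 3198$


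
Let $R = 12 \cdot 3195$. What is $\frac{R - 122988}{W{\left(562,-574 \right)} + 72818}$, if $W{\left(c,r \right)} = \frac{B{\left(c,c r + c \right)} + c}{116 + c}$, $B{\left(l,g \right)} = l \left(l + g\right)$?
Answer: $\frac{28695672}{65645801} \approx 0.43713$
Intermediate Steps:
$B{\left(l,g \right)} = l \left(g + l\right)$
$R = 38340$
$W{\left(c,r \right)} = \frac{c + c \left(2 c + c r\right)}{116 + c}$ ($W{\left(c,r \right)} = \frac{c \left(\left(c r + c\right) + c\right) + c}{116 + c} = \frac{c \left(\left(c + c r\right) + c\right) + c}{116 + c} = \frac{c \left(2 c + c r\right) + c}{116 + c} = \frac{c + c \left(2 c + c r\right)}{116 + c}$)
$\frac{R - 122988}{W{\left(562,-574 \right)} + 72818} = \frac{38340 - 122988}{\frac{562 \left(1 + 562 \left(2 - 574\right)\right)}{116 + 562} + 72818} = - \frac{84648}{\frac{562 \left(1 + 562 \left(-572\right)\right)}{678} + 72818} = - \frac{84648}{562 \cdot \frac{1}{678} \left(1 - 321464\right) + 72818} = - \frac{84648}{562 \cdot \frac{1}{678} \left(-321463\right) + 72818} = - \frac{84648}{- \frac{90331103}{339} + 72818} = - \frac{84648}{- \frac{65645801}{339}} = \left(-84648\right) \left(- \frac{339}{65645801}\right) = \frac{28695672}{65645801}$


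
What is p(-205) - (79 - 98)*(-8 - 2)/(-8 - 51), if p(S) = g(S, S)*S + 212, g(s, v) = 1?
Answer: 603/59 ≈ 10.220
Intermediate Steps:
p(S) = 212 + S (p(S) = 1*S + 212 = S + 212 = 212 + S)
p(-205) - (79 - 98)*(-8 - 2)/(-8 - 51) = (212 - 205) - (79 - 98)*(-8 - 2)/(-8 - 51) = 7 - (-19)*(-10/(-59)) = 7 - (-19)*(-10*(-1/59)) = 7 - (-19)*10/59 = 7 - 1*(-190/59) = 7 + 190/59 = 603/59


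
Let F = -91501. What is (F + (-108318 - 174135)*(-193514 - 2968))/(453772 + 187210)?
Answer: 55496838845/640982 ≈ 86581.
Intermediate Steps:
(F + (-108318 - 174135)*(-193514 - 2968))/(453772 + 187210) = (-91501 + (-108318 - 174135)*(-193514 - 2968))/(453772 + 187210) = (-91501 - 282453*(-196482))/640982 = (-91501 + 55496930346)*(1/640982) = 55496838845*(1/640982) = 55496838845/640982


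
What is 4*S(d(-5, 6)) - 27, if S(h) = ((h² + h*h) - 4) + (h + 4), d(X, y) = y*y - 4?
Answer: 8293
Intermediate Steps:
d(X, y) = -4 + y² (d(X, y) = y² - 4 = -4 + y²)
S(h) = h + 2*h² (S(h) = ((h² + h²) - 4) + (4 + h) = (2*h² - 4) + (4 + h) = (-4 + 2*h²) + (4 + h) = h + 2*h²)
4*S(d(-5, 6)) - 27 = 4*((-4 + 6²)*(1 + 2*(-4 + 6²))) - 27 = 4*((-4 + 36)*(1 + 2*(-4 + 36))) - 27 = 4*(32*(1 + 2*32)) - 27 = 4*(32*(1 + 64)) - 27 = 4*(32*65) - 27 = 4*2080 - 27 = 8320 - 27 = 8293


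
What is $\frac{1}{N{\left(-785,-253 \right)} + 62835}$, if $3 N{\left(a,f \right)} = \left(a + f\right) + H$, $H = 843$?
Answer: $\frac{1}{62770} \approx 1.5931 \cdot 10^{-5}$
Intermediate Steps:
$N{\left(a,f \right)} = 281 + \frac{a}{3} + \frac{f}{3}$ ($N{\left(a,f \right)} = \frac{\left(a + f\right) + 843}{3} = \frac{843 + a + f}{3} = 281 + \frac{a}{3} + \frac{f}{3}$)
$\frac{1}{N{\left(-785,-253 \right)} + 62835} = \frac{1}{\left(281 + \frac{1}{3} \left(-785\right) + \frac{1}{3} \left(-253\right)\right) + 62835} = \frac{1}{\left(281 - \frac{785}{3} - \frac{253}{3}\right) + 62835} = \frac{1}{-65 + 62835} = \frac{1}{62770}$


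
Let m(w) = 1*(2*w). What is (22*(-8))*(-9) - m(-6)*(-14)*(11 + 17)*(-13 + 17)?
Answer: -17232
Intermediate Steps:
m(w) = 2*w
(22*(-8))*(-9) - m(-6)*(-14)*(11 + 17)*(-13 + 17) = (22*(-8))*(-9) - (2*(-6))*(-14)*(11 + 17)*(-13 + 17) = -176*(-9) - (-12*(-14))*28*4 = 1584 - 168*112 = 1584 - 1*18816 = 1584 - 18816 = -17232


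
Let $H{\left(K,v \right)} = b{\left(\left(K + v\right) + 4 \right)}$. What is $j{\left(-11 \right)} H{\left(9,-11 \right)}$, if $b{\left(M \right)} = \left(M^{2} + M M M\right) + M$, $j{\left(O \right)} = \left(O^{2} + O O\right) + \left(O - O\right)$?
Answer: $3388$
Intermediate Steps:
$j{\left(O \right)} = 2 O^{2}$ ($j{\left(O \right)} = \left(O^{2} + O^{2}\right) + 0 = 2 O^{2} + 0 = 2 O^{2}$)
$b{\left(M \right)} = M + M^{2} + M^{3}$ ($b{\left(M \right)} = \left(M^{2} + M^{2} M\right) + M = \left(M^{2} + M^{3}\right) + M = M + M^{2} + M^{3}$)
$H{\left(K,v \right)} = \left(4 + K + v\right) \left(5 + K + v + \left(4 + K + v\right)^{2}\right)$ ($H{\left(K,v \right)} = \left(\left(K + v\right) + 4\right) \left(1 + \left(\left(K + v\right) + 4\right) + \left(\left(K + v\right) + 4\right)^{2}\right) = \left(4 + K + v\right) \left(1 + \left(4 + K + v\right) + \left(4 + K + v\right)^{2}\right) = \left(4 + K + v\right) \left(5 + K + v + \left(4 + K + v\right)^{2}\right)$)
$j{\left(-11 \right)} H{\left(9,-11 \right)} = 2 \left(-11\right)^{2} \left(4 + 9 - 11\right) \left(5 + 9 - 11 + \left(4 + 9 - 11\right)^{2}\right) = 2 \cdot 121 \cdot 2 \left(5 + 9 - 11 + 2^{2}\right) = 242 \cdot 2 \left(5 + 9 - 11 + 4\right) = 242 \cdot 2 \cdot 7 = 242 \cdot 14 = 3388$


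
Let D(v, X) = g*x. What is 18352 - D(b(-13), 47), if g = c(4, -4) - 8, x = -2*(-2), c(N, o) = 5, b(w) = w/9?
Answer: 18364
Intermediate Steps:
b(w) = w/9 (b(w) = w*(1/9) = w/9)
x = 4
g = -3 (g = 5 - 8 = -3)
D(v, X) = -12 (D(v, X) = -3*4 = -12)
18352 - D(b(-13), 47) = 18352 - 1*(-12) = 18352 + 12 = 18364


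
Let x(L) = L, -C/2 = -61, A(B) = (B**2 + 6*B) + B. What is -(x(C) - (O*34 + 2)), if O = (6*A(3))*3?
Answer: 18240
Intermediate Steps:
A(B) = B**2 + 7*B
C = 122 (C = -2*(-61) = 122)
O = 540 (O = (6*(3*(7 + 3)))*3 = (6*(3*10))*3 = (6*30)*3 = 180*3 = 540)
-(x(C) - (O*34 + 2)) = -(122 - (540*34 + 2)) = -(122 - (18360 + 2)) = -(122 - 1*18362) = -(122 - 18362) = -1*(-18240) = 18240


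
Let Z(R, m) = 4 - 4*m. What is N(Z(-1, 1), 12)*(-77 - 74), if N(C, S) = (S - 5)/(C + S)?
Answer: -1057/12 ≈ -88.083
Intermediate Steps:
N(C, S) = (-5 + S)/(C + S)
N(Z(-1, 1), 12)*(-77 - 74) = ((-5 + 12)/((4 - 4*1) + 12))*(-77 - 74) = (7/((4 - 4) + 12))*(-151) = (7/(0 + 12))*(-151) = (7/12)*(-151) = -1057/12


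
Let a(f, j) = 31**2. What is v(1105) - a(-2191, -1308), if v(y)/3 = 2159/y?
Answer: -62084/65 ≈ -955.14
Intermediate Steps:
v(y) = 6477/y (v(y) = 3*(2159/y) = 6477/y)
a(f, j) = 961
v(1105) - a(-2191, -1308) = 6477/1105 - 1*961 = 6477*(1/1105) - 961 = 381/65 - 961 = -62084/65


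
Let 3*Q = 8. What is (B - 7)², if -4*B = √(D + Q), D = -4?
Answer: (42 + I*√3)²/36 ≈ 48.917 + 4.0415*I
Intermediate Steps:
Q = 8/3 (Q = (⅓)*8 = 8/3 ≈ 2.6667)
B = -I*√3/6 (B = -√(-4 + 8/3)/4 = -I*√3/6 ≈ -0.28868*I)
(B - 7)² = (-I*√3/6 - 7)² = (-7 - I*√3/6)²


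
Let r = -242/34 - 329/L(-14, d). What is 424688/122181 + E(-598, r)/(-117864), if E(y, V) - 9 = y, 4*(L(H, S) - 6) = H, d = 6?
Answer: 16709130347/4800247128 ≈ 3.4809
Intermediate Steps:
L(H, S) = 6 + H/4
r = -11791/85 (r = -242/34 - 329/(6 + (¼)*(-14)) = -242*1/34 - 329/(6 - 7/2) = -121/17 - 329/5/2 = -121/17 - 329*⅖ = -121/17 - 658/5 = -11791/85 ≈ -138.72)
E(y, V) = 9 + y
424688/122181 + E(-598, r)/(-117864) = 424688/122181 + (9 - 598)/(-117864) = 424688*(1/122181) - 589*(-1/117864) = 424688/122181 + 589/117864 = 16709130347/4800247128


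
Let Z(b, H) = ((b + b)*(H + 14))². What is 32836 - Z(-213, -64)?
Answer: -453657164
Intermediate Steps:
Z(b, H) = 4*b²*(14 + H)² (Z(b, H) = ((2*b)*(14 + H))² = (2*b*(14 + H))² = 4*b²*(14 + H)²)
32836 - Z(-213, -64) = 32836 - 4*(-213)²*(14 - 64)² = 32836 - 4*45369*(-50)² = 32836 - 4*45369*2500 = 32836 - 1*453690000 = 32836 - 453690000 = -453657164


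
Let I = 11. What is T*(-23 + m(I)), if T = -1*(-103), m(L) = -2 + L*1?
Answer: -1442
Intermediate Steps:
m(L) = -2 + L
T = 103
T*(-23 + m(I)) = 103*(-23 + (-2 + 11)) = 103*(-23 + 9) = 103*(-14) = -1442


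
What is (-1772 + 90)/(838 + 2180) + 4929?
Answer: 7437020/1509 ≈ 4928.4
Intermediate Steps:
(-1772 + 90)/(838 + 2180) + 4929 = -1682/3018 + 4929 = -1682*1/3018 + 4929 = -841/1509 + 4929 = 7437020/1509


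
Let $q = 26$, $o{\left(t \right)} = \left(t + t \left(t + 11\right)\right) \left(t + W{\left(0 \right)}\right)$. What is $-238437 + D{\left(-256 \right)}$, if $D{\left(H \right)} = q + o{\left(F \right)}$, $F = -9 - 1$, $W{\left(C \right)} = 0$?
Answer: $-238211$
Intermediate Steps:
$F = -10$
$o{\left(t \right)} = t \left(t + t \left(11 + t\right)\right)$ ($o{\left(t \right)} = \left(t + t \left(t + 11\right)\right) \left(t + 0\right) = \left(t + t \left(11 + t\right)\right) t = t \left(t + t \left(11 + t\right)\right)$)
$D{\left(H \right)} = 226$ ($D{\left(H \right)} = 26 + \left(-10\right)^{2} \left(12 - 10\right) = 26 + 100 \cdot 2 = 26 + 200 = 226$)
$-238437 + D{\left(-256 \right)} = -238437 + 226 = -238211$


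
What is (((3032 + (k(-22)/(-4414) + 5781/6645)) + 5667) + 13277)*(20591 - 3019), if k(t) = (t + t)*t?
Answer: 1887812091010548/4888505 ≈ 3.8617e+8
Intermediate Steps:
k(t) = 2*t**2 (k(t) = (2*t)*t = 2*t**2)
(((3032 + (k(-22)/(-4414) + 5781/6645)) + 5667) + 13277)*(20591 - 3019) = (((3032 + ((2*(-22)**2)/(-4414) + 5781/6645)) + 5667) + 13277)*(20591 - 3019) = (((3032 + ((2*484)*(-1/4414) + 5781*(1/6645))) + 5667) + 13277)*17572 = (((3032 + (968*(-1/4414) + 1927/2215)) + 5667) + 13277)*17572 = (((3032 + (-484/2207 + 1927/2215)) + 5667) + 13277)*17572 = (((3032 + 3180829/4888505) + 5667) + 13277)*17572 = ((14825127989/4888505 + 5667) + 13277)*17572 = (42528285824/4888505 + 13277)*17572 = (107432966709/4888505)*17572 = 1887812091010548/4888505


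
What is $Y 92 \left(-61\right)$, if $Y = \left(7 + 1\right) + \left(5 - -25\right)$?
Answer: $-213256$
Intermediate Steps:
$Y = 38$ ($Y = 8 + \left(5 + 25\right) = 8 + 30 = 38$)
$Y 92 \left(-61\right) = 38 \cdot 92 \left(-61\right) = 3496 \left(-61\right) = -213256$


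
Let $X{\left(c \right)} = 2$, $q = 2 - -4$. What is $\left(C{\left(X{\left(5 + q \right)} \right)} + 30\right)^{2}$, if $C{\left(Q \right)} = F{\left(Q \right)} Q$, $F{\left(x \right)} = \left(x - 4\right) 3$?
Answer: $324$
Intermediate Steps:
$F{\left(x \right)} = -12 + 3 x$ ($F{\left(x \right)} = \left(x - 4\right) 3 = \left(-4 + x\right) 3 = -12 + 3 x$)
$q = 6$ ($q = 2 + 4 = 6$)
$C{\left(Q \right)} = Q \left(-12 + 3 Q\right)$ ($C{\left(Q \right)} = \left(-12 + 3 Q\right) Q = Q \left(-12 + 3 Q\right)$)
$\left(C{\left(X{\left(5 + q \right)} \right)} + 30\right)^{2} = \left(3 \cdot 2 \left(-4 + 2\right) + 30\right)^{2} = \left(3 \cdot 2 \left(-2\right) + 30\right)^{2} = \left(-12 + 30\right)^{2} = 18^{2} = 324$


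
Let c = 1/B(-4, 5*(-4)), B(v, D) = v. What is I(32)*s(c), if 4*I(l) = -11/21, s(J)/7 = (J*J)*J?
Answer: 11/768 ≈ 0.014323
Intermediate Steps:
c = -¼ (c = 1/(-4) = -¼ ≈ -0.25000)
s(J) = 7*J³ (s(J) = 7*((J*J)*J) = 7*(J²*J) = 7*J³)
I(l) = -11/84 (I(l) = (-11/21)/4 = (-11*1/21)/4 = (¼)*(-11/21) = -11/84)
I(32)*s(c) = -11*(-¼)³/12 = -11*(-1)/(12*64) = -11/84*(-7/64) = 11/768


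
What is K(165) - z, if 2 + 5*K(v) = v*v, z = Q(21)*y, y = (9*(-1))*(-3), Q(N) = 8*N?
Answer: 4543/5 ≈ 908.60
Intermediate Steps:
y = 27 (y = -9*(-3) = 27)
z = 4536 (z = (8*21)*27 = 168*27 = 4536)
K(v) = -⅖ + v²/5 (K(v) = -⅖ + (v*v)/5 = -⅖ + v²/5)
K(165) - z = (-⅖ + (⅕)*165²) - 1*4536 = (-⅖ + (⅕)*27225) - 4536 = (-⅖ + 5445) - 4536 = 27223/5 - 4536 = 4543/5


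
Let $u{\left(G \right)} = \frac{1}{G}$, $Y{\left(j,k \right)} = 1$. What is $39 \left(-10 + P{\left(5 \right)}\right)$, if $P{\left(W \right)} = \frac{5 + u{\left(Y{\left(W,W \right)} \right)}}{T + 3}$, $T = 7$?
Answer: $- \frac{1833}{5} \approx -366.6$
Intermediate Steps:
$P{\left(W \right)} = \frac{3}{5}$ ($P{\left(W \right)} = \frac{5 + 1^{-1}}{7 + 3} = \frac{5 + 1}{10} = 6 \cdot \frac{1}{10} = \frac{3}{5}$)
$39 \left(-10 + P{\left(5 \right)}\right) = 39 \left(-10 + \frac{3}{5}\right) = 39 \left(- \frac{47}{5}\right) = - \frac{1833}{5}$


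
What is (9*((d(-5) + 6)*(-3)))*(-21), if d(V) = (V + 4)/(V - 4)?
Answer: 3465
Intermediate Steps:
d(V) = (4 + V)/(-4 + V)
(9*((d(-5) + 6)*(-3)))*(-21) = (9*(((4 - 5)/(-4 - 5) + 6)*(-3)))*(-21) = (9*((-1/(-9) + 6)*(-3)))*(-21) = (9*((-1/9*(-1) + 6)*(-3)))*(-21) = (9*((1/9 + 6)*(-3)))*(-21) = (9*((55/9)*(-3)))*(-21) = (9*(-55/3))*(-21) = -165*(-21) = 3465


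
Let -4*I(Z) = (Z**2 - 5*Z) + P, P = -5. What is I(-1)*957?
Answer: -957/4 ≈ -239.25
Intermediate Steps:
I(Z) = 5/4 - Z**2/4 + 5*Z/4 (I(Z) = -((Z**2 - 5*Z) - 5)/4 = -(-5 + Z**2 - 5*Z)/4 = 5/4 - Z**2/4 + 5*Z/4)
I(-1)*957 = (5/4 - 1/4*(-1)**2 + (5/4)*(-1))*957 = (5/4 - 1/4*1 - 5/4)*957 = (5/4 - 1/4 - 5/4)*957 = -1/4*957 = -957/4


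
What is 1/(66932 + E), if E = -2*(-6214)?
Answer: 1/79360 ≈ 1.2601e-5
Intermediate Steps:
E = 12428
1/(66932 + E) = 1/(66932 + 12428) = 1/79360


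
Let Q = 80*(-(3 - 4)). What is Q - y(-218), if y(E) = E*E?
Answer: -47444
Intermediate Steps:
y(E) = E²
Q = 80 (Q = 80*(-1*(-1)) = 80*1 = 80)
Q - y(-218) = 80 - 1*(-218)² = 80 - 1*47524 = 80 - 47524 = -47444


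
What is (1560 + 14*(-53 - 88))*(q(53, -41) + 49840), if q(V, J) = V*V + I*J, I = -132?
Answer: -24037254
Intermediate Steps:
q(V, J) = V**2 - 132*J (q(V, J) = V*V - 132*J = V**2 - 132*J)
(1560 + 14*(-53 - 88))*(q(53, -41) + 49840) = (1560 + 14*(-53 - 88))*((53**2 - 132*(-41)) + 49840) = (1560 + 14*(-141))*((2809 + 5412) + 49840) = (1560 - 1974)*(8221 + 49840) = -414*58061 = -24037254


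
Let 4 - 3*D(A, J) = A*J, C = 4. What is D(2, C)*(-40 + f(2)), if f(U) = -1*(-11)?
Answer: 116/3 ≈ 38.667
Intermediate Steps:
f(U) = 11
D(A, J) = 4/3 - A*J/3
D(2, C)*(-40 + f(2)) = (4/3 - ⅓*2*4)*(-40 + 11) = (4/3 - 8/3)*(-29) = -4/3*(-29) = 116/3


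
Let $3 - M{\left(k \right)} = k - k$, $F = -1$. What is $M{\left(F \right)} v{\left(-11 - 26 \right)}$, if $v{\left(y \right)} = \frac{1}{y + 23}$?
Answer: $- \frac{3}{14} \approx -0.21429$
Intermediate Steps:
$v{\left(y \right)} = \frac{1}{23 + y}$
$M{\left(k \right)} = 3$ ($M{\left(k \right)} = 3 - \left(k - k\right) = 3 - 0 = 3 + 0 = 3$)
$M{\left(F \right)} v{\left(-11 - 26 \right)} = \frac{3}{23 - 37} = \frac{3}{-14} = 3 \left(- \frac{1}{14}\right) = - \frac{3}{14}$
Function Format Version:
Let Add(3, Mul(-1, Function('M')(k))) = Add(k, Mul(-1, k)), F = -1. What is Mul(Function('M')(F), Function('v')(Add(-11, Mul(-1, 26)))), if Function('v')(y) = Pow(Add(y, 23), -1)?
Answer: Rational(-3, 14) ≈ -0.21429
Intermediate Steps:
Function('v')(y) = Pow(Add(23, y), -1)
Function('M')(k) = 3 (Function('M')(k) = Add(3, Mul(-1, Add(k, Mul(-1, k)))) = Add(3, Mul(-1, 0)) = Add(3, 0) = 3)
Mul(Function('M')(F), Function('v')(Add(-11, Mul(-1, 26)))) = Mul(3, Pow(Add(23, Add(-11, Mul(-1, 26))), -1)) = Mul(3, Pow(Add(23, Add(-11, -26)), -1)) = Mul(3, Pow(Add(23, -37), -1)) = Mul(3, Pow(-14, -1)) = Mul(3, Rational(-1, 14)) = Rational(-3, 14)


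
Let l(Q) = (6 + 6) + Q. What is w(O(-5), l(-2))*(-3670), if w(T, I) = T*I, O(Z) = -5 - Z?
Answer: 0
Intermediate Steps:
l(Q) = 12 + Q
w(T, I) = I*T
w(O(-5), l(-2))*(-3670) = ((12 - 2)*(-5 - 1*(-5)))*(-3670) = (10*(-5 + 5))*(-3670) = (10*0)*(-3670) = 0*(-3670) = 0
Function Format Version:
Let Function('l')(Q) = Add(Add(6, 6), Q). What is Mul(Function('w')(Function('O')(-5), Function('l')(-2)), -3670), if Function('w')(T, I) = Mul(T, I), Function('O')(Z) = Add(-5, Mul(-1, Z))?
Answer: 0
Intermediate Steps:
Function('l')(Q) = Add(12, Q)
Function('w')(T, I) = Mul(I, T)
Mul(Function('w')(Function('O')(-5), Function('l')(-2)), -3670) = Mul(Mul(Add(12, -2), Add(-5, Mul(-1, -5))), -3670) = Mul(Mul(10, Add(-5, 5)), -3670) = Mul(Mul(10, 0), -3670) = Mul(0, -3670) = 0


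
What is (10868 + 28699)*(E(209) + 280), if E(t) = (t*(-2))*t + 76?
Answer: -3442566402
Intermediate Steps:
E(t) = 76 - 2*t² (E(t) = (-2*t)*t + 76 = -2*t² + 76 = 76 - 2*t²)
(10868 + 28699)*(E(209) + 280) = (10868 + 28699)*((76 - 2*209²) + 280) = 39567*((76 - 2*43681) + 280) = 39567*((76 - 87362) + 280) = 39567*(-87286 + 280) = 39567*(-87006) = -3442566402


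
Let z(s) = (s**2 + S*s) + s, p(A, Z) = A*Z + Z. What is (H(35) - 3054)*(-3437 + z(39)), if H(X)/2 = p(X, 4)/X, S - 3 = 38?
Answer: 29635356/35 ≈ 8.4672e+5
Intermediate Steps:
S = 41 (S = 3 + 38 = 41)
p(A, Z) = Z + A*Z
z(s) = s**2 + 42*s (z(s) = (s**2 + 41*s) + s = s**2 + 42*s)
H(X) = 2*(4 + 4*X)/X (H(X) = 2*((4*(1 + X))/X) = 2*((4 + 4*X)/X) = 2*(4 + 4*X)/X)
(H(35) - 3054)*(-3437 + z(39)) = ((8 + 8/35) - 3054)*(-3437 + 39*(42 + 39)) = ((8 + 8*(1/35)) - 3054)*(-3437 + 39*81) = ((8 + 8/35) - 3054)*(-3437 + 3159) = (288/35 - 3054)*(-278) = -106602/35*(-278) = 29635356/35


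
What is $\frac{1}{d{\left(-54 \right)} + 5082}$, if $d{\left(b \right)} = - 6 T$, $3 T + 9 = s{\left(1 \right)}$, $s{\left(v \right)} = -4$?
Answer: $\frac{1}{5108} \approx 0.00019577$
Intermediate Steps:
$T = - \frac{13}{3}$ ($T = -3 + \frac{1}{3} \left(-4\right) = -3 - \frac{4}{3} = - \frac{13}{3} \approx -4.3333$)
$d{\left(b \right)} = 26$ ($d{\left(b \right)} = \left(-6\right) \left(- \frac{13}{3}\right) = 26$)
$\frac{1}{d{\left(-54 \right)} + 5082} = \frac{1}{26 + 5082} = \frac{1}{5108}$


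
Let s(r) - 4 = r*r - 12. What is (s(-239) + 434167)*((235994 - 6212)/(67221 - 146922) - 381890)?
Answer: -4984403187486720/26567 ≈ -1.8762e+11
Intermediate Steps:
s(r) = -8 + r**2 (s(r) = 4 + (r*r - 12) = 4 + (r**2 - 12) = 4 + (-12 + r**2) = -8 + r**2)
(s(-239) + 434167)*((235994 - 6212)/(67221 - 146922) - 381890) = ((-8 + (-239)**2) + 434167)*((235994 - 6212)/(67221 - 146922) - 381890) = ((-8 + 57121) + 434167)*(229782/(-79701) - 381890) = (57113 + 434167)*(229782*(-1/79701) - 381890) = 491280*(-76594/26567 - 381890) = 491280*(-10145748224/26567) = -4984403187486720/26567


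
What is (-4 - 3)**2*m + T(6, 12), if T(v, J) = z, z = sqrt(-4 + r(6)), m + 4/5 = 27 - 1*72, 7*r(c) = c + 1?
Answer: -11221/5 + I*sqrt(3) ≈ -2244.2 + 1.732*I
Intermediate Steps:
r(c) = 1/7 + c/7 (r(c) = (c + 1)/7 = (1 + c)/7 = 1/7 + c/7)
m = -229/5 (m = -4/5 + (27 - 1*72) = -4/5 + (27 - 72) = -4/5 - 45 = -229/5 ≈ -45.800)
z = I*sqrt(3) (z = sqrt(-4 + (1/7 + (1/7)*6)) = sqrt(-4 + (1/7 + 6/7)) = sqrt(-4 + 1) = sqrt(-3) = I*sqrt(3) ≈ 1.732*I)
T(v, J) = I*sqrt(3)
(-4 - 3)**2*m + T(6, 12) = (-4 - 3)**2*(-229/5) + I*sqrt(3) = (-7)**2*(-229/5) + I*sqrt(3) = 49*(-229/5) + I*sqrt(3) = -11221/5 + I*sqrt(3)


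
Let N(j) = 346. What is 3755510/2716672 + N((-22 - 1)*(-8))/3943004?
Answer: 1851116365069/1338981070336 ≈ 1.3825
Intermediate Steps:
3755510/2716672 + N((-22 - 1)*(-8))/3943004 = 3755510/2716672 + 346/3943004 = 3755510*(1/2716672) + 346*(1/3943004) = 1877755/1358336 + 173/1971502 = 1851116365069/1338981070336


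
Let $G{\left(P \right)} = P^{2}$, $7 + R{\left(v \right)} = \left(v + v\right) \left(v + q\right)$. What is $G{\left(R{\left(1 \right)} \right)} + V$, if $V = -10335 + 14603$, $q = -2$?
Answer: $4349$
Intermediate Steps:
$V = 4268$
$R{\left(v \right)} = -7 + 2 v \left(-2 + v\right)$ ($R{\left(v \right)} = -7 + \left(v + v\right) \left(v - 2\right) = -7 + 2 v \left(-2 + v\right)$)
$G{\left(R{\left(1 \right)} \right)} + V = \left(-7 - 4 + 2 \cdot 1^{2}\right)^{2} + 4268 = \left(-7 - 4 + 2 \cdot 1\right)^{2} + 4268 = \left(-7 - 4 + 2\right)^{2} + 4268 = \left(-9\right)^{2} + 4268 = 81 + 4268 = 4349$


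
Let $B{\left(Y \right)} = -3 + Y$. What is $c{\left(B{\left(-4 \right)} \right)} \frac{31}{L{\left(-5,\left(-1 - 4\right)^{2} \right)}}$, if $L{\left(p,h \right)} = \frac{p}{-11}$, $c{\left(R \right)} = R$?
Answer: $- \frac{2387}{5} \approx -477.4$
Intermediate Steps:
$L{\left(p,h \right)} = - \frac{p}{11}$ ($L{\left(p,h \right)} = p \left(- \frac{1}{11}\right) = - \frac{p}{11}$)
$c{\left(B{\left(-4 \right)} \right)} \frac{31}{L{\left(-5,\left(-1 - 4\right)^{2} \right)}} = \left(-3 - 4\right) \frac{31}{\left(- \frac{1}{11}\right) \left(-5\right)} = - 7 \frac{31}{\frac{5}{11}} = - 7 \cdot 31 \cdot \frac{11}{5} = \left(-7\right) \frac{341}{5} = - \frac{2387}{5}$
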